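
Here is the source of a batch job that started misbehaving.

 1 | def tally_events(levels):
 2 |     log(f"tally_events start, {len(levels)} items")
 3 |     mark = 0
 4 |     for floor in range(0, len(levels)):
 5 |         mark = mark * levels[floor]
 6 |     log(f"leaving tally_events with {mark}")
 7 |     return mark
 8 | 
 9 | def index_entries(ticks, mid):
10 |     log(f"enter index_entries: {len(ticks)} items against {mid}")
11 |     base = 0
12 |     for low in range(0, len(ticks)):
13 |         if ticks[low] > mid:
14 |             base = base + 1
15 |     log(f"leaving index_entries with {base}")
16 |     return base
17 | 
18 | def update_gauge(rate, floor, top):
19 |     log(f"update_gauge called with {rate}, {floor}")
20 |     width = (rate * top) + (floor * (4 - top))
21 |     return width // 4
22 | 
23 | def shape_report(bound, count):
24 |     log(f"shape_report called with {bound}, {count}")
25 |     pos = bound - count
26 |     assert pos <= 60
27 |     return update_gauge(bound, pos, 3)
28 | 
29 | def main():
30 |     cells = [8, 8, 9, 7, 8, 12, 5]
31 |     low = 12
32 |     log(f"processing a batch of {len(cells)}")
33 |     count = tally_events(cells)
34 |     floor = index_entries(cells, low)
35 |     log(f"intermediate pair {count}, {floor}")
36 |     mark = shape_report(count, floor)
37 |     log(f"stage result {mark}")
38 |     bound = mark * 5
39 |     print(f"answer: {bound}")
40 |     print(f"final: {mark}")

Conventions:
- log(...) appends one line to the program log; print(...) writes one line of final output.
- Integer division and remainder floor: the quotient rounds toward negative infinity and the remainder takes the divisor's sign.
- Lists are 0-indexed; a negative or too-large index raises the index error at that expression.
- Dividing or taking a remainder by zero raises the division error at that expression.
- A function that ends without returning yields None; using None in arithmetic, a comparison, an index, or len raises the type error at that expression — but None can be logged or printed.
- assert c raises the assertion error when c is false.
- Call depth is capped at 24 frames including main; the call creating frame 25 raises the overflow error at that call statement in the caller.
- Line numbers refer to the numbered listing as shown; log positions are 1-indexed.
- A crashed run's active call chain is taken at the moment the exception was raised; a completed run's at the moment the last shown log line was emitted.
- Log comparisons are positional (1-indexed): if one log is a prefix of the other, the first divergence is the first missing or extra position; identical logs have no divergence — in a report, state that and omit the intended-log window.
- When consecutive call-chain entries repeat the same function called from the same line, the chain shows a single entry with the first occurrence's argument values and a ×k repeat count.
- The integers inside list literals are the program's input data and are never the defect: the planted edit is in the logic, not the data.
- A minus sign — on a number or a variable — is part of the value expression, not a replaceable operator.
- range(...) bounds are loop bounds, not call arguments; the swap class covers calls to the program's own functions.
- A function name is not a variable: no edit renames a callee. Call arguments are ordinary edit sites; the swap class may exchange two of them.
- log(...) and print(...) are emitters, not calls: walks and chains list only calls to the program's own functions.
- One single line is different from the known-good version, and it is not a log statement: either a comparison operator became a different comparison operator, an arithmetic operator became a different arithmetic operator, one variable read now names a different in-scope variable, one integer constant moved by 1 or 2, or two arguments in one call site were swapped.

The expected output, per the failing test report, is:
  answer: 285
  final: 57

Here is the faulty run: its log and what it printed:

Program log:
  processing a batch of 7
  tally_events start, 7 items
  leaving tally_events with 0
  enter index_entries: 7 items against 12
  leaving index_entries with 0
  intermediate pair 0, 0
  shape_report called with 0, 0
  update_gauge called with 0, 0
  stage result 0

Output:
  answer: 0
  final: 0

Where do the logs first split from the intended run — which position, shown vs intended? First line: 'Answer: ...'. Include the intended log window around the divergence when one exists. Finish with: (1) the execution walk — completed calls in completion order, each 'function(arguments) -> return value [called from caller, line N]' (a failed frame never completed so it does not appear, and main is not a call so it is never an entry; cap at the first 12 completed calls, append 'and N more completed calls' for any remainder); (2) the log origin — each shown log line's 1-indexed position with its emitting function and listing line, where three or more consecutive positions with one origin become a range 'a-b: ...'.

Answer: position 3; shown 'leaving tally_events with 0' vs intended 'leaving tally_events with 57'.
Intended log window:
  1: processing a batch of 7
  2: tally_events start, 7 items
  3: leaving tally_events with 57
  4: enter index_entries: 7 items against 12
Execution walk:
  tally_events([8, 8, 9, 7, 8, 12, 5]) -> 0  [called from main, line 33]
  index_entries([8, 8, 9, 7, 8, 12, 5], 12) -> 0  [called from main, line 34]
  update_gauge(0, 0, 3) -> 0  [called from shape_report, line 27]
  shape_report(0, 0) -> 0  [called from main, line 36]
Log line origins:
  1: logged in main at line 32
  2: logged in tally_events at line 2
  3: logged in tally_events at line 6
  4: logged in index_entries at line 10
  5: logged in index_entries at line 15
  6: logged in main at line 35
  7: logged in shape_report at line 24
  8: logged in update_gauge at line 19
  9: logged in main at line 37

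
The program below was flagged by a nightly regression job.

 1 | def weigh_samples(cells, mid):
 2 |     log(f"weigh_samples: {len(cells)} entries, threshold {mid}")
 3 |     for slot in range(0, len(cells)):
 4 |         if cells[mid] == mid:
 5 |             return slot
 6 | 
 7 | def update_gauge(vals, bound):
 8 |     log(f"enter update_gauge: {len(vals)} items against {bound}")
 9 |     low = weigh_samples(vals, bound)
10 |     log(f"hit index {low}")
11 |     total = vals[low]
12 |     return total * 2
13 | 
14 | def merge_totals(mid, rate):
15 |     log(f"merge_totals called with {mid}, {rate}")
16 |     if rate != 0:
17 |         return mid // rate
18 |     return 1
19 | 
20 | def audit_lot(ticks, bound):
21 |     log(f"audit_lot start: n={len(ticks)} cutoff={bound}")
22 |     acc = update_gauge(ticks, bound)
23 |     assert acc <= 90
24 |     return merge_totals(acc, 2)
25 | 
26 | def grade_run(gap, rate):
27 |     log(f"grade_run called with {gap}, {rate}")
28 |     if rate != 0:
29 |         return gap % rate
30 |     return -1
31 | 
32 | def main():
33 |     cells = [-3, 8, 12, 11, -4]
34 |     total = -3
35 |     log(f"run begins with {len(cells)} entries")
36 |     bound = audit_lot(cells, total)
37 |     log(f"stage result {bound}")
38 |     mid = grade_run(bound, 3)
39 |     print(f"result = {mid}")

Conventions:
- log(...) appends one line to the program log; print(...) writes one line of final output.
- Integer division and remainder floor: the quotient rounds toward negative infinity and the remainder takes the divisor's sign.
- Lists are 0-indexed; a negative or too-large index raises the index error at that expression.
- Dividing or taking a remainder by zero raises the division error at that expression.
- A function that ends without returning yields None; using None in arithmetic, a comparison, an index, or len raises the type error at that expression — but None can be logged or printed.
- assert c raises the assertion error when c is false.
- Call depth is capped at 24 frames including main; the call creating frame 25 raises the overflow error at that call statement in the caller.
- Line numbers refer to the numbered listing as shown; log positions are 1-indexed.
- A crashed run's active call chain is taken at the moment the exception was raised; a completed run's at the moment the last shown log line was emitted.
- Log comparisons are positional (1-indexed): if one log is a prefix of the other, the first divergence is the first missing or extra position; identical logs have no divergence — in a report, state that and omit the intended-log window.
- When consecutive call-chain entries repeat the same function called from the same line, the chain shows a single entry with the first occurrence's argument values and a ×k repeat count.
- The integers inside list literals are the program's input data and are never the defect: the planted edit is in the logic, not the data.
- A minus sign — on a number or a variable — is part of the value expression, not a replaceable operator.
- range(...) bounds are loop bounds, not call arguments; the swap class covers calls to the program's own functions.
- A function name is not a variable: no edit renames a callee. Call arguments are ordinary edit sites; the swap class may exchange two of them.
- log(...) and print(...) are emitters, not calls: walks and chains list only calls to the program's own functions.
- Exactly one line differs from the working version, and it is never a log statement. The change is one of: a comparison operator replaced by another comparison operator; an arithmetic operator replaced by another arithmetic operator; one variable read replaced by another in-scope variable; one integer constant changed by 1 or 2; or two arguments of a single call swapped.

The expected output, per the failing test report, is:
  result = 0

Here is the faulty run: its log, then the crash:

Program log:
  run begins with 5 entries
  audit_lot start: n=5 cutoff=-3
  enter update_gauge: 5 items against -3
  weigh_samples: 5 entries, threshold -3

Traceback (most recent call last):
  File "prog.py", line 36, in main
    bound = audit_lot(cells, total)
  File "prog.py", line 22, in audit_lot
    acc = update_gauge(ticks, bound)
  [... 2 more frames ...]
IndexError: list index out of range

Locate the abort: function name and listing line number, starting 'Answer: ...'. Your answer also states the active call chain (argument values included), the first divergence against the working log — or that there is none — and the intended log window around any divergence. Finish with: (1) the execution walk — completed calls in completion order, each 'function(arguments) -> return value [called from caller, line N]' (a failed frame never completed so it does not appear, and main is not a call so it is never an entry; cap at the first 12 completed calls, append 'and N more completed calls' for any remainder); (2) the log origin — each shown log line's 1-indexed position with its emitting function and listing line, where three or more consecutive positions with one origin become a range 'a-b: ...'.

Answer: the error was raised in weigh_samples, line 4.
Key observation: After 4 matching log lines the faulty run goes silent, while the working version continues with 'hit index 0'.
Call chain: main -> audit_lot([-3, 8, 12, 11, -4], -3) (called at line 36) -> update_gauge([-3, 8, 12, 11, -4], -3) (called at line 22) -> weigh_samples([-3, 8, 12, 11, -4], -3) (called at line 9).
First divergence: position 5 — after 4 matching lines the faulty run goes silent; intended next line 'hit index 0'.
Intended log window:
  3: enter update_gauge: 5 items against -3
  4: weigh_samples: 5 entries, threshold -3
  5: hit index 0
  6: merge_totals called with -6, 2
Execution walk:
  (no call completed)
Log origins:
  1: from main, line 35
  2: from audit_lot, line 21
  3: from update_gauge, line 8
  4: from weigh_samples, line 2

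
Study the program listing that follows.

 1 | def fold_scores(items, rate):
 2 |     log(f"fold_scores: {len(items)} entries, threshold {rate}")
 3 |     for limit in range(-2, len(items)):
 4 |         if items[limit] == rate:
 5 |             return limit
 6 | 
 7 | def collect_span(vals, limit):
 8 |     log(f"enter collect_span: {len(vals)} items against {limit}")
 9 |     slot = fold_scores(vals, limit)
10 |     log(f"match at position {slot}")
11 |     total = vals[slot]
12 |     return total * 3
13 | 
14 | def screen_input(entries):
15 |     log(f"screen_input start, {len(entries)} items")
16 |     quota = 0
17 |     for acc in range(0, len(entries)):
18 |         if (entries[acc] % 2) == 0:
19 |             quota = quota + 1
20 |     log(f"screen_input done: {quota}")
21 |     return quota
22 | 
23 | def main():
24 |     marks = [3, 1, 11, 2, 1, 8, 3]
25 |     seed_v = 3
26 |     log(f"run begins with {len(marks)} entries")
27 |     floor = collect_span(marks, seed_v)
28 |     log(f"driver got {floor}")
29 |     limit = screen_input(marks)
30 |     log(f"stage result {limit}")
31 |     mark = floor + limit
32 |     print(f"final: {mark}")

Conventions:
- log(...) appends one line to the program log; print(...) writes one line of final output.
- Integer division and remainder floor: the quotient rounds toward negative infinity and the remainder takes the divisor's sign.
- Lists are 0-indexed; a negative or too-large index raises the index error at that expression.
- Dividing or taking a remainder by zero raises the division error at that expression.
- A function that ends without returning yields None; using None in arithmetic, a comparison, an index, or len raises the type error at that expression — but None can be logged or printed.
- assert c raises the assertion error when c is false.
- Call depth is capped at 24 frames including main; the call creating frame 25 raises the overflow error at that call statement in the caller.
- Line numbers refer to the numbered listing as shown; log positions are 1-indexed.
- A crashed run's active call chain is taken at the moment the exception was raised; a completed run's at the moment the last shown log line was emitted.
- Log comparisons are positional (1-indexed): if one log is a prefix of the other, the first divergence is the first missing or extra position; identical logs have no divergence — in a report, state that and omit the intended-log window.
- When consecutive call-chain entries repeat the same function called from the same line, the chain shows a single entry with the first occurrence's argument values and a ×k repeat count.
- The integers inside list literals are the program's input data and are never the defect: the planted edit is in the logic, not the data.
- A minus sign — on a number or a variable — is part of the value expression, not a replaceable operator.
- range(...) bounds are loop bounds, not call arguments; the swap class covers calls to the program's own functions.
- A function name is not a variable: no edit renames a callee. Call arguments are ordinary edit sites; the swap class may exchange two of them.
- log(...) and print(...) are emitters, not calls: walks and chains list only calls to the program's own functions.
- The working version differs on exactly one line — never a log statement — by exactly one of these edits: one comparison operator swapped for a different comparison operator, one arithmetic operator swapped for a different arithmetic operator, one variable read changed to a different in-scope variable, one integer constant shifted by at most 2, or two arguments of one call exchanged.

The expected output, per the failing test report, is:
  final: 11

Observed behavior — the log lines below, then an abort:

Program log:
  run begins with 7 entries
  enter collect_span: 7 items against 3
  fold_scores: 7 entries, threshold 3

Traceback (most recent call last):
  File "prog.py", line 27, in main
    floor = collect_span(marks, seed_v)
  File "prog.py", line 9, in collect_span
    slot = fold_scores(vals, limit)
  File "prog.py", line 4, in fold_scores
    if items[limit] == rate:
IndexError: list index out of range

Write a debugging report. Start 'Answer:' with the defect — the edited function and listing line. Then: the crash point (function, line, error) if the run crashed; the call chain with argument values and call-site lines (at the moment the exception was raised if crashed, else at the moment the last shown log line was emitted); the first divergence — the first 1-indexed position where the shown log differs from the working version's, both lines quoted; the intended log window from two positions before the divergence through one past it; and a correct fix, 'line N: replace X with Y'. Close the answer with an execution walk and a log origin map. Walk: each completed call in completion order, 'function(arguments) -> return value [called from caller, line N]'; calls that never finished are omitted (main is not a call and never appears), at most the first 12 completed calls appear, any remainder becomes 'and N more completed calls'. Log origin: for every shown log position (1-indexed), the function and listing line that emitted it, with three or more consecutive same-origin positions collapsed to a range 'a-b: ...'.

Answer: the defect is in fold_scores at line 3.
Key fact: The faulty run's log stops after 3 lines; the working version's next line would be 'match at position 0'.
Crash: fold_scores, line 4, IndexError.
Call chain: main -> collect_span([3, 1, 11, 2, 1, 8, 3], 3) (called at line 27) -> fold_scores([3, 1, 11, 2, 1, 8, 3], 3) (called at line 9).
First divergence: position 4 — after 3 matching lines the faulty run goes silent; intended next line 'match at position 0'.
Intended log window:
  2: enter collect_span: 7 items against 3
  3: fold_scores: 7 entries, threshold 3
  4: match at position 0
  5: driver got 9
Execution walk:
  (no call completed)
Log origins:
  1: emitted by main (line 26)
  2: emitted by collect_span (line 8)
  3: emitted by fold_scores (line 2)
A correct fix: line 3: replace `-2` with `0`.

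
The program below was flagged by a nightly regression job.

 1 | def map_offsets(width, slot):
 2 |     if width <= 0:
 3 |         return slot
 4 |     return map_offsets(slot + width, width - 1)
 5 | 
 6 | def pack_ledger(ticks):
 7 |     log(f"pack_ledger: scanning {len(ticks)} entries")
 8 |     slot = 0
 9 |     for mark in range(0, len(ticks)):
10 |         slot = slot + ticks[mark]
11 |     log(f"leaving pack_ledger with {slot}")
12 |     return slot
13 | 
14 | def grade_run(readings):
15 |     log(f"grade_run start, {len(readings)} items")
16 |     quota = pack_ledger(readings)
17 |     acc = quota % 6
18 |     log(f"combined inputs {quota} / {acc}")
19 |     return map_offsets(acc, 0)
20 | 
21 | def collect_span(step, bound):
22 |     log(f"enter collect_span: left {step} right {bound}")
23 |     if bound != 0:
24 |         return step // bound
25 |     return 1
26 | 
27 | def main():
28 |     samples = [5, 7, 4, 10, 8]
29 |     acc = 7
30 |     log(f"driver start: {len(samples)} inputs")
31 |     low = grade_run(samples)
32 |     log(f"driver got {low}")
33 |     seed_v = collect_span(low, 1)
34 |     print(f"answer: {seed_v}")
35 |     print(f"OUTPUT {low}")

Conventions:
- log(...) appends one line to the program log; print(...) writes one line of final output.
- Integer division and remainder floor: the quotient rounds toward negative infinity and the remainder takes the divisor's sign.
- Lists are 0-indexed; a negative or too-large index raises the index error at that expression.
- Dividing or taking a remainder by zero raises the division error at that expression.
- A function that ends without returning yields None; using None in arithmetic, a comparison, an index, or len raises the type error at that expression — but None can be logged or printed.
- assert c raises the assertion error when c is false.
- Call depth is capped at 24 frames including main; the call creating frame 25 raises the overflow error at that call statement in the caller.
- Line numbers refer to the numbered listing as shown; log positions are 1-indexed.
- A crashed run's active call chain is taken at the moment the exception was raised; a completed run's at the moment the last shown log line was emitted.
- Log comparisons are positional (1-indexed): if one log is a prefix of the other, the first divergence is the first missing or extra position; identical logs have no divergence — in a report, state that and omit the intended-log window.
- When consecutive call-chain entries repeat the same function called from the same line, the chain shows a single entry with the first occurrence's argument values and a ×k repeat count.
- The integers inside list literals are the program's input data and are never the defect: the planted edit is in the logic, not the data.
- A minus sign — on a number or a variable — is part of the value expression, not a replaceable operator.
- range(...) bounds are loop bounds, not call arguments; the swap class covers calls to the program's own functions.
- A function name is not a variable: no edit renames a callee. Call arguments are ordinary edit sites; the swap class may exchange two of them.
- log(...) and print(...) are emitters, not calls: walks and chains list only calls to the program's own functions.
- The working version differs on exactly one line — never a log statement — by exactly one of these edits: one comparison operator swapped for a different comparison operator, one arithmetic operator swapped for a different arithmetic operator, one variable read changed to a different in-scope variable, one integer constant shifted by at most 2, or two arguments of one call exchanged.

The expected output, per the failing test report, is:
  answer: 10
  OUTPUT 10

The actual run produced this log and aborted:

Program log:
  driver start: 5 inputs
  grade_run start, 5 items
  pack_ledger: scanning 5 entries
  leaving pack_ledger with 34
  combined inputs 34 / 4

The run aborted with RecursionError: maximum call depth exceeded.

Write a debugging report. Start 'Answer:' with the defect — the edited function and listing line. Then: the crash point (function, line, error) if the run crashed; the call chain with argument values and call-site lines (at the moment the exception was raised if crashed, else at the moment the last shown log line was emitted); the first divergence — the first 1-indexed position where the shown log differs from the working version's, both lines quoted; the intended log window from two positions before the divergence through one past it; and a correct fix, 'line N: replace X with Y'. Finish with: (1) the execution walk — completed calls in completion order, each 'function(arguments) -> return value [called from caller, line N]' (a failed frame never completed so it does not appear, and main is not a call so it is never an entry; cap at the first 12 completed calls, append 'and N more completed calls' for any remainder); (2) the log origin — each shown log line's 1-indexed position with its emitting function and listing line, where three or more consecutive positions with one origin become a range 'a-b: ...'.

Answer: the defect is in map_offsets at line 4.
Key fact: A complete run would log 'driver got 10' next, but this one stopped at 5 lines.
Crash: map_offsets, line 4, RecursionError.
Call chain: main -> grade_run([5, 7, 4, 10, 8]) (called at line 31) -> map_offsets(4, 0) (called at line 19) -> map_offsets(4, 3) (called at line 4) ×21.
First divergence: position 6; the shown log stops at 5 lines while the working version next logs 'driver got 10'.
Intended log window:
  4: leaving pack_ledger with 34
  5: combined inputs 34 / 4
  6: driver got 10
  7: enter collect_span: left 10 right 1
Execution walk:
  pack_ledger([5, 7, 4, 10, 8]) -> 34  [called from grade_run, line 16]
Log line origins:
  1: emitted by main (line 30)
  2: emitted by grade_run (line 15)
  3: emitted by pack_ledger (line 7)
  4: emitted by pack_ledger (line 11)
  5: emitted by grade_run (line 18)
A correct fix: line 4: replace `map_offsets(slot + width, width - 1)` with `map_offsets(width - 1, slot + width)`.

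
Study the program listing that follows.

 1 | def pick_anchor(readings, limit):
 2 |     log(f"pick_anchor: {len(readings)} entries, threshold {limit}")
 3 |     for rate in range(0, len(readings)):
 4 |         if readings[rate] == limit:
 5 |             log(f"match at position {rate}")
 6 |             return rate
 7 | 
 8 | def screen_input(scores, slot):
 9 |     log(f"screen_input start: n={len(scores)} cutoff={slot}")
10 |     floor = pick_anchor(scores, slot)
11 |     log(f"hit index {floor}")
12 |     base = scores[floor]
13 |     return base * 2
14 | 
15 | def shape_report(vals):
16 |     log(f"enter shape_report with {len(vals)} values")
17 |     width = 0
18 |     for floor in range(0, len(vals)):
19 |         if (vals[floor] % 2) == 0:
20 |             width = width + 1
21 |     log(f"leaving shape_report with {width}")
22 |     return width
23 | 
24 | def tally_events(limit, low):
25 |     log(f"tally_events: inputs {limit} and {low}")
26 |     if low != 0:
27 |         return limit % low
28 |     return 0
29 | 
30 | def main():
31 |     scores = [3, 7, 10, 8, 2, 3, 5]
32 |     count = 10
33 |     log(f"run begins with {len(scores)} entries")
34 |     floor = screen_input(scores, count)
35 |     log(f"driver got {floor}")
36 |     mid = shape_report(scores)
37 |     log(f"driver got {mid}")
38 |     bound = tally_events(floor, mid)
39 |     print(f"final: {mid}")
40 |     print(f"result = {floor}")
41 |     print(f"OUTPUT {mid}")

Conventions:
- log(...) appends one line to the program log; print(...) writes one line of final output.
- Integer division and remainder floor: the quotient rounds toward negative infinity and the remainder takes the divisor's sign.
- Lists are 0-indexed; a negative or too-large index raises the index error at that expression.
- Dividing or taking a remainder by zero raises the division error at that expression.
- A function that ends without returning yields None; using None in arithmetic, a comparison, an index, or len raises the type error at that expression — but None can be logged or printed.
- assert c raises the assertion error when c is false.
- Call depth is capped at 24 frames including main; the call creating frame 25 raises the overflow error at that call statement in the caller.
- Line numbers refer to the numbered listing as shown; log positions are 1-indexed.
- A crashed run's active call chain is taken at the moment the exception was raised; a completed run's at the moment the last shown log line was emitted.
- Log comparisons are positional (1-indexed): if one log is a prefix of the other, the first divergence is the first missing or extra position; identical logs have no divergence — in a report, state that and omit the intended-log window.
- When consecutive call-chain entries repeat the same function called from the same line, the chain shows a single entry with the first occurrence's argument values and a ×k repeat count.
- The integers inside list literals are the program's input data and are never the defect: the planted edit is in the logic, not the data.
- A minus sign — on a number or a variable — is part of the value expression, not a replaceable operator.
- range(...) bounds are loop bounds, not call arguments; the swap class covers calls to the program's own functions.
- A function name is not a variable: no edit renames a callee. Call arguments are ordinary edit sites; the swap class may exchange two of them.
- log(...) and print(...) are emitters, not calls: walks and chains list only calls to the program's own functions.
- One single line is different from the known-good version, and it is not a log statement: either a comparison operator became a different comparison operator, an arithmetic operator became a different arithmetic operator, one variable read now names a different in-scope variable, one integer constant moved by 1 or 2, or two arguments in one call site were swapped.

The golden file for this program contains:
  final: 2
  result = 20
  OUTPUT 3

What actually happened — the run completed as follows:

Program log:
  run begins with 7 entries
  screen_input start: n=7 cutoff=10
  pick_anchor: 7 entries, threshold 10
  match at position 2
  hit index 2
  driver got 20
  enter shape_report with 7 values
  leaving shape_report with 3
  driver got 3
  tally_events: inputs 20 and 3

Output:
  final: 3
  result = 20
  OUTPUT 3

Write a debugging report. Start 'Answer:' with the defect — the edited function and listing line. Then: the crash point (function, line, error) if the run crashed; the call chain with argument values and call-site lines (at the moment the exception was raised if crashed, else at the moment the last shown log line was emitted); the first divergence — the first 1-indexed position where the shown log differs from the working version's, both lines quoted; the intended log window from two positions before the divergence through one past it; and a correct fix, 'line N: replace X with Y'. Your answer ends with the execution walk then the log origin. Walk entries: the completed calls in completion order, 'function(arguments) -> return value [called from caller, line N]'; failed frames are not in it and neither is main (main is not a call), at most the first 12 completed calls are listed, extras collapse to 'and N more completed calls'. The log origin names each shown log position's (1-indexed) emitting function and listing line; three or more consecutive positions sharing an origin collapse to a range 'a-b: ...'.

Answer: the defect is in main at line 39.
Key observation: Log streams are identical — the defect surfaces only in the printed output.
Call chain: main -> tally_events(20, 3) (called at line 38).
First divergence: there is none — every log position agrees.
Execution walk:
  pick_anchor([3, 7, 10, 8, 2, 3, 5], 10) -> 2  [called from screen_input, line 10]
  screen_input([3, 7, 10, 8, 2, 3, 5], 10) -> 20  [called from main, line 34]
  shape_report([3, 7, 10, 8, 2, 3, 5]) -> 3  [called from main, line 36]
  tally_events(20, 3) -> 2  [called from main, line 38]
Origin of each log line:
  1 — main, line 33
  2 — screen_input, line 9
  3 — pick_anchor, line 2
  4 — pick_anchor, line 5
  5 — screen_input, line 11
  6 — main, line 35
  7 — shape_report, line 16
  8 — shape_report, line 21
  9 — main, line 37
  10 — tally_events, line 25
A correct fix: line 39: replace `mid` with `bound`.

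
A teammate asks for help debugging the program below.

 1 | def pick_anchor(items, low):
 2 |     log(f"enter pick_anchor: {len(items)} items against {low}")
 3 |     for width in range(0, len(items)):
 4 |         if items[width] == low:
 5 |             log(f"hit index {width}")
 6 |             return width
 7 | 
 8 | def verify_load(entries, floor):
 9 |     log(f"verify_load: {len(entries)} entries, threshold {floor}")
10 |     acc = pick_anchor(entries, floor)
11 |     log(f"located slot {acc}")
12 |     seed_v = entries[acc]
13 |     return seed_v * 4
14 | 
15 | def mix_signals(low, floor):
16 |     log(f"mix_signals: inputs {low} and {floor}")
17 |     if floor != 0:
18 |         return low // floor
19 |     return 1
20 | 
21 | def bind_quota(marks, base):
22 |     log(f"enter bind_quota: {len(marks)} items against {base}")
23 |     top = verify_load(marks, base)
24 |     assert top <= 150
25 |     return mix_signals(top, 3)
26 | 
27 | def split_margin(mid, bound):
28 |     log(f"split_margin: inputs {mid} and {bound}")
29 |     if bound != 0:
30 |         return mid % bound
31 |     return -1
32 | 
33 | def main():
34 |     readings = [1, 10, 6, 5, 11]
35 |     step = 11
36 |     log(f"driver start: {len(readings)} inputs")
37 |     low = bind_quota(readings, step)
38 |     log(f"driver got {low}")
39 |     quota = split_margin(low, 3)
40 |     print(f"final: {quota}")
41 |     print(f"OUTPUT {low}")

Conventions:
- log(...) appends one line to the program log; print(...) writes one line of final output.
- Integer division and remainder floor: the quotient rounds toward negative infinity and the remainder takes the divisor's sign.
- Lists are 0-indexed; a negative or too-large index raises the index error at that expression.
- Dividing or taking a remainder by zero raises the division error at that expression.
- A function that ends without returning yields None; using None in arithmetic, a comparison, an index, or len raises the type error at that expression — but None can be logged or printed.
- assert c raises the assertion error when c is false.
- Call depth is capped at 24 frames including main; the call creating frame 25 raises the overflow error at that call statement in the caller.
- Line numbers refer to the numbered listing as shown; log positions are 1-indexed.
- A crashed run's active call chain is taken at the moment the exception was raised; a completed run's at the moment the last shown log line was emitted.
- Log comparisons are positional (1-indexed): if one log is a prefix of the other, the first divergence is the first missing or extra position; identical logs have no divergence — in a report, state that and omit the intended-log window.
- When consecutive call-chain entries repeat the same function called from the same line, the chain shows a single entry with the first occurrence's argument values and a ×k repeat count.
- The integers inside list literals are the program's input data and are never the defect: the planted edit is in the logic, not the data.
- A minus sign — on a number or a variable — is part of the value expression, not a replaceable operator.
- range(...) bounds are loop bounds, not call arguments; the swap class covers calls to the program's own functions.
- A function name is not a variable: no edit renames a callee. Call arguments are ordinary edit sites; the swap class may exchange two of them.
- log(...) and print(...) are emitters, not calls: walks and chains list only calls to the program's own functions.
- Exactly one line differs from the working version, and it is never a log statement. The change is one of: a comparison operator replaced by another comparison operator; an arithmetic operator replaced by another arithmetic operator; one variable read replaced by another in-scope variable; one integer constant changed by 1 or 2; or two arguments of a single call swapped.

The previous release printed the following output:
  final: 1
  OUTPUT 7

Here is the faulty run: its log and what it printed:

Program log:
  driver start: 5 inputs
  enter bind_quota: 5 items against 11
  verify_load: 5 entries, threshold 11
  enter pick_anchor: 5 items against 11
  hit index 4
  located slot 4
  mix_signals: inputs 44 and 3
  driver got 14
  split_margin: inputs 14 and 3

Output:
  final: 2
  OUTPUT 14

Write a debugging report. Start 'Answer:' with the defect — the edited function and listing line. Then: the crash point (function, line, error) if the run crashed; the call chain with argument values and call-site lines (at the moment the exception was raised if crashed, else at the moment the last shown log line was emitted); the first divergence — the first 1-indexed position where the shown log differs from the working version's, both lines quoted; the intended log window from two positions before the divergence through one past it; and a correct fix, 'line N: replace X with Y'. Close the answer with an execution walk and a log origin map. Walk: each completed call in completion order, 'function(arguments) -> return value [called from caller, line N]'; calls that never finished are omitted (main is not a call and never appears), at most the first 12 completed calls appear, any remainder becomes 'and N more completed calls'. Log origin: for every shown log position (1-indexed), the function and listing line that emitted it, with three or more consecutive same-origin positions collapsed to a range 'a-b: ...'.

Answer: the defect is in verify_load at line 13.
Key observation: Log line 7 is where behavior first shows: 'mix_signals: inputs 44 and 3' appears instead of 'mix_signals: inputs 22 and 3'.
Call chain: main -> split_margin(14, 3) (called at line 39).
First divergence: position 7 — shown 'mix_signals: inputs 44 and 3', intended 'mix_signals: inputs 22 and 3'.
Intended log window:
  5: hit index 4
  6: located slot 4
  7: mix_signals: inputs 22 and 3
  8: driver got 7
Execution walk:
  pick_anchor([1, 10, 6, 5, 11], 11) -> 4  [called from verify_load, line 10]
  verify_load([1, 10, 6, 5, 11], 11) -> 44  [called from bind_quota, line 23]
  mix_signals(44, 3) -> 14  [called from bind_quota, line 25]
  bind_quota([1, 10, 6, 5, 11], 11) -> 14  [called from main, line 37]
  split_margin(14, 3) -> 2  [called from main, line 39]
Log line origins:
  1: logged in main at line 36
  2: logged in bind_quota at line 22
  3: logged in verify_load at line 9
  4: logged in pick_anchor at line 2
  5: logged in pick_anchor at line 5
  6: logged in verify_load at line 11
  7: logged in mix_signals at line 16
  8: logged in main at line 38
  9: logged in split_margin at line 28
A correct fix: line 13: replace `4` with `2`.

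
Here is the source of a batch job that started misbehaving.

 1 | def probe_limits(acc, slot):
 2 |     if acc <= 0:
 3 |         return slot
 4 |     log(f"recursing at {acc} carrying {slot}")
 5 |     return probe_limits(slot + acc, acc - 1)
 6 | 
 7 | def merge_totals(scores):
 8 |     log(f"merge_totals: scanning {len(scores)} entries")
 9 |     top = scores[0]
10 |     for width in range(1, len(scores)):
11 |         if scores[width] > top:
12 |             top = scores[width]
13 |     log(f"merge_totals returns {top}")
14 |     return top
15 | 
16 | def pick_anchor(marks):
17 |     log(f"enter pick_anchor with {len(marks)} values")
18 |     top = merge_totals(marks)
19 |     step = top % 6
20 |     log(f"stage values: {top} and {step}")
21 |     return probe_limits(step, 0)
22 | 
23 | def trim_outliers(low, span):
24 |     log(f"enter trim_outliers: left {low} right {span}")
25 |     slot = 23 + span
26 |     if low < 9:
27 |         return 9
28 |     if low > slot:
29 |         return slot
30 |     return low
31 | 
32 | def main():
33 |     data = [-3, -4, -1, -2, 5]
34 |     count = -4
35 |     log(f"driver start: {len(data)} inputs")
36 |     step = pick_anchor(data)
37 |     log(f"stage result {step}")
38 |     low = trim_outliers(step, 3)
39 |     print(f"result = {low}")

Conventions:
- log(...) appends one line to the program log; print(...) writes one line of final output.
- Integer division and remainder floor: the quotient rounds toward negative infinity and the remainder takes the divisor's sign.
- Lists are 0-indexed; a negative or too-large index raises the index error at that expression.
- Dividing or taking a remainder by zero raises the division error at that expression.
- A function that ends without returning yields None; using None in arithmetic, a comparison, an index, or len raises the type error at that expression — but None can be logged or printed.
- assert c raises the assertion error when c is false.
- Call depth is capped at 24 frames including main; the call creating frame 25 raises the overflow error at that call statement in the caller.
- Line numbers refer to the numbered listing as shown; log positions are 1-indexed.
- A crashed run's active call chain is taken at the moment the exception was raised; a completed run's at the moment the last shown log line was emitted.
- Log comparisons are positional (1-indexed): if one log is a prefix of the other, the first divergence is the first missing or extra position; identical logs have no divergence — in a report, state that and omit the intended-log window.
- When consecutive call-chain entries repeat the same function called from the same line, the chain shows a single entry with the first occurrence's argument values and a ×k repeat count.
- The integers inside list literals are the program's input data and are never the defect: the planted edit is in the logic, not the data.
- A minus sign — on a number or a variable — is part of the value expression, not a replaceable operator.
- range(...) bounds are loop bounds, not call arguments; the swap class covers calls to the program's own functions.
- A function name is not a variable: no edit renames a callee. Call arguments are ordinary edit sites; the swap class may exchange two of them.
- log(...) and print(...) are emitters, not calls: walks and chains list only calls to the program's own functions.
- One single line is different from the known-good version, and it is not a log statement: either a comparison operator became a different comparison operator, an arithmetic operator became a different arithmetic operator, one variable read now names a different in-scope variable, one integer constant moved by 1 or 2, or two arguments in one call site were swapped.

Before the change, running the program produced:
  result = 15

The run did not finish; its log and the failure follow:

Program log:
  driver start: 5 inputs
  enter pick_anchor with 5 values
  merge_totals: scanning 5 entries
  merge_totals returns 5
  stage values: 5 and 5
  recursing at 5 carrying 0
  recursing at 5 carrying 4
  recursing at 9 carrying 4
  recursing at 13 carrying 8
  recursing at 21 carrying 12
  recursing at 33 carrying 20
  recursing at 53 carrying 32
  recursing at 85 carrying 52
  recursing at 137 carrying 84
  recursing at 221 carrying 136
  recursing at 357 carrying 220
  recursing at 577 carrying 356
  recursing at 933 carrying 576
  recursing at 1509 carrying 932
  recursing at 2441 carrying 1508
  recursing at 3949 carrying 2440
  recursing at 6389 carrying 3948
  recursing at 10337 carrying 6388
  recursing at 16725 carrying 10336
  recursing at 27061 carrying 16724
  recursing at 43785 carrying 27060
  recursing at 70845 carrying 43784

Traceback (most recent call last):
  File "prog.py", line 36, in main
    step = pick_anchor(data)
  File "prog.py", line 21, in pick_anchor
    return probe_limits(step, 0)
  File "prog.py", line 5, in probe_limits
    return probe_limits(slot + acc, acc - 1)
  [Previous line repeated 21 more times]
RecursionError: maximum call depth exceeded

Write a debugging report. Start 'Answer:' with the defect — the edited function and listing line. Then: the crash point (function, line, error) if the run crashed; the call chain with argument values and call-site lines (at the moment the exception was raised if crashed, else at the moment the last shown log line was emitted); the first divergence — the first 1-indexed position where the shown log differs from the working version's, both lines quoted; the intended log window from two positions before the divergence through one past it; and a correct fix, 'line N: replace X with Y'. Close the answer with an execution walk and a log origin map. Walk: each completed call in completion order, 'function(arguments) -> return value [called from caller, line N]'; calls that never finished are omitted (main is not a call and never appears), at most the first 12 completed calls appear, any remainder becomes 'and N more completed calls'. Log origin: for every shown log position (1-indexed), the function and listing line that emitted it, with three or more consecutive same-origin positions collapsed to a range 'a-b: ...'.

Answer: the defect is in probe_limits at line 5.
The tell: The log first diverges at position 7: the faulty run prints 'recursing at 5 carrying 4' where the working version prints 'recursing at 4 carrying 5'.
Crash: probe_limits, line 5, RecursionError.
Call chain: main -> pick_anchor([-3, -4, -1, -2, 5]) (called at line 36) -> probe_limits(5, 0) (called at line 21) -> probe_limits(5, 4) (called at line 5) ×21.
First divergence: position 7 — shown 'recursing at 5 carrying 4', intended 'recursing at 4 carrying 5'.
Intended log window:
  5: stage values: 5 and 5
  6: recursing at 5 carrying 0
  7: recursing at 4 carrying 5
  8: recursing at 3 carrying 9
Execution walk:
  merge_totals([-3, -4, -1, -2, 5]) -> 5  [called from pick_anchor, line 18]
Log origin:
  1 — main, line 35
  2 — pick_anchor, line 17
  3 — merge_totals, line 8
  4 — merge_totals, line 13
  5 — pick_anchor, line 20
  6-27 — probe_limits, line 4
A correct fix: line 5: replace `probe_limits(slot + acc, acc - 1)` with `probe_limits(acc - 1, slot + acc)`.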